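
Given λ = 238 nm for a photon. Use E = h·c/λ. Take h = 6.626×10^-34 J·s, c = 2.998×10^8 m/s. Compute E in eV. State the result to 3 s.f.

5.21 eV

E is given directly by: E = hc/λ.
λ = 238 nm = 2.380×10^-7 m; h = 6.626×10^-34 J·s; c = 2.998×10^8 m/s.
E = 8.347×10^-19 J  (the unit combination reduces to kg·m²/s² = J)
8.347×10^-19 J × (1 eV / 1.602×10^-19 J) = 5.209 eV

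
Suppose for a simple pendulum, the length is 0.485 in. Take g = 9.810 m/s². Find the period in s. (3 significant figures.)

Directly: T = 2π√(L/g).
L = 0.485 in = 0.01232 m; g = 9.810 m/s².
T = 0.2227 s

0.223 s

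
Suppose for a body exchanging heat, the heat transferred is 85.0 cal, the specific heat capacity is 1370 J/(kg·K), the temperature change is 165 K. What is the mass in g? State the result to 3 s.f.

Rearranging: m = Q/(c·ΔT).
Q = 85.0 cal = 355.6 J; c = 1370 J/(kg·K); ΔT = 165 K.
m = 0.001573 kg
0.001573 kg × (1 g / 0.001000 kg) = 1.573 g

1.57 g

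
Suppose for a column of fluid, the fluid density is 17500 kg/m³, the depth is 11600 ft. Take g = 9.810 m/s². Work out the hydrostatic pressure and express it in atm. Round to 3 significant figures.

P is given directly by: P = ρgh.
ρ = 17500 kg/m³; h = 11600 ft = 3536 m; g = 9.810 m/s².
P = 6.070×10^8 Pa  (the unit combination reduces to kg/(m·s²) = Pa)
6.070×10^8 Pa × (1 atm / 1.013×10^5 Pa) = 5991 atm

5990 atm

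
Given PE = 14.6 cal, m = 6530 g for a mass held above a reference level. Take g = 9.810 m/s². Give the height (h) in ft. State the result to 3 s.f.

Rearranging PE = m·g·h for h: h = PE/(m·g).
PE = 14.6 cal = 61.09 J; m = 6530 g = 6.530 kg; g = 9.810 m/s².
h = 0.9536 m
0.9536 m × (1 ft / 0.3048 m) = 3.129 ft

3.13 ft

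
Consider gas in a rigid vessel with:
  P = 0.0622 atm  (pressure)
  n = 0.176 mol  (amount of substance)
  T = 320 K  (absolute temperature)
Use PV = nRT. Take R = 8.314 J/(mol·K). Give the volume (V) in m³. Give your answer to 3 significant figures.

From the ideal-gas law: V = nRT/P.
P = 0.0622 atm = 6302 Pa; n = 0.176 mol; T = 320 K; R = 8.314 J/(mol·K).
V = 0.07430 m³

0.0743 m³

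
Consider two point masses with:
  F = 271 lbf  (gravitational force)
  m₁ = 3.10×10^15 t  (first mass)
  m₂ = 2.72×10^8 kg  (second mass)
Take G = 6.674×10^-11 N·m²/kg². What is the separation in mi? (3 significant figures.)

4250 mi

From Newton's law of gravitation: r = √(G·m₁m₂/F).
F = 271 lbf = 1205 N; m₁ = 3.10×10^15 t = 3.100×10^18 kg; m₂ = 2.72×10^8 kg; G = 6.674×10^-11 N·m²/kg².
r = 6.833×10^6 m
6.833×10^6 m × (1 mi / 1609 m) = 4246 mi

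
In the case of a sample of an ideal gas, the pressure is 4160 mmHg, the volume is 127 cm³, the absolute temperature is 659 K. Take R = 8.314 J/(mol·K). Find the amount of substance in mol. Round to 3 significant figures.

0.0129 mol

From the ideal-gas law: n = PV/(RT).
P = 4160 mmHg = 5.546×10^5 Pa; V = 127 cm³ = 1.270×10^-4 m³; T = 659 K; R = 8.314 J/(mol·K).
n = 0.01286 mol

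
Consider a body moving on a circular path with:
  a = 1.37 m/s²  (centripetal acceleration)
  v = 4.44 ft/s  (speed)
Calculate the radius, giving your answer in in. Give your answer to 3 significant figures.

52.6 in

Rearranging: r = v²/a.
a = 1.37 m/s²; v = 4.44 ft/s = 1.353 m/s.
r = 1.337 m
1.337 m × (1 in / 0.02540 m) = 52.63 in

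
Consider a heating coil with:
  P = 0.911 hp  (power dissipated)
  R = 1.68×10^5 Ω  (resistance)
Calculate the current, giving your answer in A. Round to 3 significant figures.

Rearranging P = I²R for I: I = √(P/R).
P = 0.911 hp = 679.3 W; R = 1.68×10^5 Ω.
I = 0.06359 A

0.0636 A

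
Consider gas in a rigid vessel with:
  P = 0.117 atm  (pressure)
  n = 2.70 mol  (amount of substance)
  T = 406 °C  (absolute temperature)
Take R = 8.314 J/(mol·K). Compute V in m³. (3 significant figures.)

1.29 m³

From the ideal-gas law: V = nRT/P.
P = 0.117 atm = 11855 Pa; n = 2.70 mol; T = 406 °C = 679.1 K; R = 8.314 J/(mol·K).
V = 1.286 m³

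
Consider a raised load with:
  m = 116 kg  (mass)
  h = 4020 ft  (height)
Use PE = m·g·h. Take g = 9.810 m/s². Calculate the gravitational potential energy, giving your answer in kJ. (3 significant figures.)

Directly: PE = mgh.
m = 116 kg; h = 4020 ft = 1225 m; g = 9.810 m/s².
PE = 1.394×10^6 J
1.394×10^6 J × (1 kJ / 1000 J) = 1394 kJ

1390 kJ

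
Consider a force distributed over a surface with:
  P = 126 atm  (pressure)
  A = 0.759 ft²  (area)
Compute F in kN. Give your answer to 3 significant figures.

900 kN

Solving P = F/A for F: F = P·A.
P = 126 atm = 1.277×10^7 Pa; A = 0.759 ft² = 0.07051 m².
F = 9.002×10^5 N
9.002×10^5 N × (1 kN / 1000 N) = 900.2 kN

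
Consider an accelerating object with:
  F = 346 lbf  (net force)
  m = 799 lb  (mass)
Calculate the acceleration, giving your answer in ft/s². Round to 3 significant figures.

13.9 ft/s²

Solving F = m·a for a: a = F/m.
F = 346 lbf = 1539 N; m = 799 lb = 362.4 kg.
a = 4.247 m/s²
4.247 m/s² × (1 ft/s² / 0.3048 m/s²) = 13.93 ft/s²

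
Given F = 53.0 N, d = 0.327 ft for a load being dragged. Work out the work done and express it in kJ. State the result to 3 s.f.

0.00528 kJ

W is given directly by: W = F·d.
F = 53.0 N; d = 0.327 ft = 0.09967 m.
W = 5.282 J
5.282 J × (1 kJ / 1000 J) = 0.005282 kJ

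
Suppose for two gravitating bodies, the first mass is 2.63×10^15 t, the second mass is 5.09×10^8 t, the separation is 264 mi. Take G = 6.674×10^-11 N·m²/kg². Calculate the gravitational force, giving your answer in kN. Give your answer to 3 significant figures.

Directly: F = Gm₁m₂/r².
m₁ = 2.63×10^15 t = 2.630×10^18 kg; m₂ = 5.09×10^8 t = 5.090×10^11 kg; r = 264 mi = 4.249×10^5 m; G = 6.674×10^-11 N·m²/kg².
F = 4.949×10^8 N
4.949×10^8 N × (1 kN / 1000 N) = 4.949×10^5 kN

4.95×10^5 kN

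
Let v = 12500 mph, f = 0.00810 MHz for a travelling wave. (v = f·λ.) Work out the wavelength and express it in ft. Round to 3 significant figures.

2.26 ft

Rearranging v = f·λ for λ: λ = v/f.
v = 12500 mph = 5588 m/s; f = 0.00810 MHz = 8100 Hz.
λ = 0.6899 m
0.6899 m × (1 ft / 0.3048 m) = 2.263 ft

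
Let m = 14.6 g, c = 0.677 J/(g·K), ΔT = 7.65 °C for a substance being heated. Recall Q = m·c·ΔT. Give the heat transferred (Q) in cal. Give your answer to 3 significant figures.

Q is given directly by: Q = mcΔT.
m = 14.6 g = 0.01460 kg; c = 0.677 J/(g·K) = 677.0 J/(kg·K); ΔT = 7.65 °C = 7.650 K.
Q = 75.61 J
75.61 J × (1 cal / 4.184 J) = 18.07 cal

18.1 cal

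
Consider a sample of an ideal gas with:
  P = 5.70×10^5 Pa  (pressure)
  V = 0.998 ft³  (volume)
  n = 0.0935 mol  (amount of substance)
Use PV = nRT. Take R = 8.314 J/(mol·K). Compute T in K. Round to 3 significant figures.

From the ideal-gas law: T = PV/(nR).
P = 5.70×10^5 Pa; V = 0.998 ft³ = 0.02826 m³; n = 0.0935 mol; R = 8.314 J/(mol·K).
T = 20722 K

20700 K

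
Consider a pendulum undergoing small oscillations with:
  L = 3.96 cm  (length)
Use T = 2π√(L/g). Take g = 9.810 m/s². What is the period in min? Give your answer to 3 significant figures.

T is given directly by: T = 2π√(L/g).
L = 3.96 cm = 0.03960 m; g = 9.810 m/s².
T = 0.3992 s
0.3992 s × (1 min / 60.00 s) = 0.006653 min

0.00665 min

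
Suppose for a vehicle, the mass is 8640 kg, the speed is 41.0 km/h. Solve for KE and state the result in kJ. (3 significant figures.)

560 kJ

Directly: KE = ½mv².
m = 8640 kg; v = 41.0 km/h = 11.39 m/s.
KE = 5.603×10^5 J
5.603×10^5 J × (1 kJ / 1000 J) = 560.3 kJ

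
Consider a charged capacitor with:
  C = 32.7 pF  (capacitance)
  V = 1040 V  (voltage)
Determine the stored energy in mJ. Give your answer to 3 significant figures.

E is given directly by: E = ½CV².
C = 32.7 pF = 3.270×10^-11 F; V = 1040 V.
E = 1.768×10^-5 J  (the unit combination reduces to kg·m²/s² = J)
1.768×10^-5 J × (1 mJ / 0.001000 J) = 0.01768 mJ

0.0177 mJ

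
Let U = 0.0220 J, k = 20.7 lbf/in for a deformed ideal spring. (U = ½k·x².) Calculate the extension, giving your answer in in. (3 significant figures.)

Rearranging: x = √(2U/k).
U = 0.0220 J; k = 20.7 lbf/in = 3625 N/m.
x = 0.003484 m
0.003484 m × (1 in / 0.02540 m) = 0.1372 in

0.137 in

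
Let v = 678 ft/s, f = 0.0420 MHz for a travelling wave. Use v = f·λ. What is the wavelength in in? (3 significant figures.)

0.194 in

Rearranging: λ = v/f.
v = 678 ft/s = 206.7 m/s; f = 0.0420 MHz = 42000 Hz.
λ = 0.004920 m
0.004920 m × (1 in / 0.02540 m) = 0.1937 in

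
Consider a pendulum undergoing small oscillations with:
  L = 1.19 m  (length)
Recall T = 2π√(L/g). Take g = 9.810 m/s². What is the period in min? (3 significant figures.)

T is given directly by: T = 2π√(L/g).
L = 1.19 m; g = 9.810 m/s².
T = 2.188 s
2.188 s × (1 min / 60.00 s) = 0.03647 min

0.0365 min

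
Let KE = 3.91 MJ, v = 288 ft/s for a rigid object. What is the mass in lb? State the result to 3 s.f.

2240 lb

Rearranging KE = ½mv² for m: m = 2·KE/v².
KE = 3.91 MJ = 3.910×10^6 J; v = 288 ft/s = 87.78 m/s.
m = 1015 kg
1015 kg × (1 lb / 0.4536 kg) = 2237 lb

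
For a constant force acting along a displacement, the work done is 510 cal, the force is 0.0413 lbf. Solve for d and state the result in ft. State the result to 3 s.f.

Solving W = F·d for d: d = W/F.
W = 510 cal = 2134 J; F = 0.0413 lbf = 0.1837 N.
d = 11615 m
11615 m × (1 ft / 0.3048 m) = 38107 ft

38100 ft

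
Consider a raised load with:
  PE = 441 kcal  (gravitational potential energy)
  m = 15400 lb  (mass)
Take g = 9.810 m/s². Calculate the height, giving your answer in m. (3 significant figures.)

Solving PE = m·g·h for h: h = PE/(m·g).
PE = 441 kcal = 1.845×10^6 J; m = 15400 lb = 6985 kg; g = 9.810 m/s².
h = 26.93 m

26.9 m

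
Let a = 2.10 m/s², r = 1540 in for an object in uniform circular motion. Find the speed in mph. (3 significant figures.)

Rearranging: v = √(a·r).
a = 2.10 m/s²; r = 1540 in = 39.12 m.
v = 9.063 m/s
9.063 m/s × (1 mph / 0.4470 m/s) = 20.27 mph

20.3 mph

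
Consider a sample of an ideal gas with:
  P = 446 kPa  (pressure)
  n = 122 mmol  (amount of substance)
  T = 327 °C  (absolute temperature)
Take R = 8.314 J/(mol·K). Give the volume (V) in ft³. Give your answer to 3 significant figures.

0.0482 ft³

Rearranging: V = nRT/P.
P = 446 kPa = 4.460×10^5 Pa; n = 122 mmol = 0.1220 mol; T = 327 °C = 600.1 K; R = 8.314 J/(mol·K).
V = 0.001365 m³
0.001365 m³ × (1 ft³ / 0.02832 m³) = 0.04820 ft³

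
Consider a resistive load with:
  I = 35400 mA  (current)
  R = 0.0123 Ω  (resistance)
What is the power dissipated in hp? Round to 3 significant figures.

P is given directly by: P = I²R.
I = 35400 mA = 35.40 A; R = 0.0123 Ω.
P = 15.41 W  (the unit combination reduces to kg·m²/s³ = W)
15.41 W × (1 hp / 745.7 W) = 0.02067 hp

0.0207 hp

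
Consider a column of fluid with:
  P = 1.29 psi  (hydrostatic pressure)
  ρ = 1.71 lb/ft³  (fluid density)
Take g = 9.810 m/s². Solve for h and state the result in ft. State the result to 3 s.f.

109 ft

Rearranging: h = P/(ρ·g).
P = 1.29 psi = 8894 Pa; ρ = 1.71 lb/ft³ = 27.39 kg/m³; g = 9.810 m/s².
h = 33.10 m
33.10 m × (1 ft / 0.3048 m) = 108.6 ft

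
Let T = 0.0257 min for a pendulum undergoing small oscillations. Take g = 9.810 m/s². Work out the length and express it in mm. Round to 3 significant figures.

591 mm

Rearranging: L = g·(T/2π)².
T = 0.0257 min = 1.542 s; g = 9.810 m/s².
L = 0.5909 m
0.5909 m × (1 mm / 0.001000 m) = 590.9 mm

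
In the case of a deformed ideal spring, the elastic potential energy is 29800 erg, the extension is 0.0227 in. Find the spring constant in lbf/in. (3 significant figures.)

102 lbf/in

Solving U = ½k·x² for k: k = 2U/x².
U = 29800 erg = 0.002980 J; x = 0.0227 in = 5.766×10^-4 m.
k = 17928 N/m
17928 N/m × (1 lbf/in / 175.1 N/m) = 102.4 lbf/in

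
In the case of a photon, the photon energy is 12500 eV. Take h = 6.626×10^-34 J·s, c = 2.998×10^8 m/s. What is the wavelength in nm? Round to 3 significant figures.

Rearranging: λ = hc/E.
E = 12500 eV = 2.003×10^-15 J; h = 6.626×10^-34 J·s; c = 2.998×10^8 m/s.
λ = 9.919×10^-11 m
9.919×10^-11 m × (1 nm / 1.000×10^-9 m) = 0.09919 nm

0.0992 nm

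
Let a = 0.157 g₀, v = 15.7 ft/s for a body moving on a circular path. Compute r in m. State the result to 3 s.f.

14.9 m

Rearranging: r = v²/a.
a = 0.157 g₀ = 1.540 m/s²; v = 15.7 ft/s = 4.785 m/s.
r = 14.87 m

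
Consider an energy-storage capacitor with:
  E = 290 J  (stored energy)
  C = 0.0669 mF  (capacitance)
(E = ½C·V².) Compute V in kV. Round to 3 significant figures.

2.94 kV

Rearranging E = ½C·V² for V: V = √(2E/C).
E = 290 J; C = 0.0669 mF = 6.690×10^-5 F.
V = 2944 V
2944 V × (1 kV / 1000 V) = 2.944 kV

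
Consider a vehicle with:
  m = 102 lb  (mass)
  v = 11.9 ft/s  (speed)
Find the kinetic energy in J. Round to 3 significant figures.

KE is given directly by: KE = ½mv².
m = 102 lb = 46.27 kg; v = 11.9 ft/s = 3.627 m/s.
KE = 304.3 J  (the unit combination reduces to kg·m²/s² = J)

304 J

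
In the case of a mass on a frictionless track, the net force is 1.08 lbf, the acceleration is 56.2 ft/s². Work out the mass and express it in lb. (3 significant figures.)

0.618 lb

Rearranging F = m·a for m: m = F/a.
F = 1.08 lbf = 4.804 N; a = 56.2 ft/s² = 17.13 m/s².
m = 0.2805 kg
0.2805 kg × (1 lb / 0.4536 kg) = 0.6183 lb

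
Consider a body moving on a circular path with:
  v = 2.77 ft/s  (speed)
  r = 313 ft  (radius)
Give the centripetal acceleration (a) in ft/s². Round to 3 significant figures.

Directly: a = v²/r.
v = 2.77 ft/s = 0.8443 m/s; r = 313 ft = 95.40 m.
a = 0.007472 m/s²
0.007472 m/s² × (1 ft/s² / 0.3048 m/s²) = 0.02451 ft/s²

0.0245 ft/s²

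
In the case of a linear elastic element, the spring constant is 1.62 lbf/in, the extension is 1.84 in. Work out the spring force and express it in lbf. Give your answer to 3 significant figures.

2.98 lbf

Directly: F = kx.
k = 1.62 lbf/in = 283.7 N/m; x = 1.84 in = 0.04674 m.
F = 13.26 N
13.26 N × (1 lbf / 4.448 N) = 2.981 lbf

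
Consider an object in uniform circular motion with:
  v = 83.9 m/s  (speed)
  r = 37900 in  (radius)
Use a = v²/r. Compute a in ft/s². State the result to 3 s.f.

a is given directly by: a = v²/r.
v = 83.9 m/s; r = 37900 in = 962.7 m.
a = 7.312 m/s²
7.312 m/s² × (1 ft/s² / 0.3048 m/s²) = 23.99 ft/s²

24.0 ft/s²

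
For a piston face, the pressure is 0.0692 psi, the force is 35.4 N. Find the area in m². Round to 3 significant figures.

Solving P = F/A for A: A = F/P.
P = 0.0692 psi = 477.1 Pa; F = 35.4 N.
A = 0.07420 m²

0.0742 m²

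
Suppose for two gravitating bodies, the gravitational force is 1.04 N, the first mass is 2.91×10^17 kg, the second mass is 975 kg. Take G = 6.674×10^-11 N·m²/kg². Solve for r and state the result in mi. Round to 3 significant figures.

83.8 mi

From Newton's law of gravitation: r = √(G·m₁m₂/F).
F = 1.04 N; m₁ = 2.91×10^17 kg; m₂ = 975 kg; G = 6.674×10^-11 N·m²/kg².
r = 1.349×10^5 m
1.349×10^5 m × (1 mi / 1609 m) = 83.84 mi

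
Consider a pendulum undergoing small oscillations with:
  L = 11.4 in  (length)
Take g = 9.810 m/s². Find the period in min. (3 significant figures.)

0.0180 min

Directly: T = 2π√(L/g).
L = 11.4 in = 0.2896 m; g = 9.810 m/s².
T = 1.079 s
1.079 s × (1 min / 60.00 s) = 0.01799 min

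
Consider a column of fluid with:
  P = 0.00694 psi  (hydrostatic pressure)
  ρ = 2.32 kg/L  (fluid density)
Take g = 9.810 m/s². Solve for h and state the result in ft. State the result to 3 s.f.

Solving P = ρ·g·h for h: h = P/(ρ·g).
P = 0.00694 psi = 47.85 Pa; ρ = 2.32 kg/L = 2320 kg/m³; g = 9.810 m/s².
h = 0.002102 m
0.002102 m × (1 ft / 0.3048 m) = 0.006898 ft

0.00690 ft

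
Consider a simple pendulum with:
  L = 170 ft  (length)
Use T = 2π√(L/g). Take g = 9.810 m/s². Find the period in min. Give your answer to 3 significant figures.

T is given directly by: T = 2π√(L/g).
L = 170 ft = 51.82 m; g = 9.810 m/s².
T = 14.44 s
14.44 s × (1 min / 60.00 s) = 0.2407 min

0.241 min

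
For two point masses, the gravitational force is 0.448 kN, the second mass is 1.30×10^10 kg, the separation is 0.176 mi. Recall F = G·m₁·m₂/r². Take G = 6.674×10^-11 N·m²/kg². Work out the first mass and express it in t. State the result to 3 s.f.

41400 t

Rearranging: m₁ = F·r²/(G·m₂).
F = 0.448 kN = 448.0 N; m₂ = 1.30×10^10 kg; r = 0.176 mi = 283.2 m; G = 6.674×10^-11 N·m²/kg².
m₁ = 4.143×10^7 kg
4.143×10^7 kg × (1 t / 1000 kg) = 41426 t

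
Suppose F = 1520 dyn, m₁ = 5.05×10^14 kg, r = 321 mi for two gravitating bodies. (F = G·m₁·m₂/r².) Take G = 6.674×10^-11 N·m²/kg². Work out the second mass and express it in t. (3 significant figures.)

Solving F = G·m₁·m₂/r² for m₂: m₂ = F·r²/(G·m₁).
F = 1520 dyn = 0.01520 N; m₁ = 5.05×10^14 kg; r = 321 mi = 5.166×10^5 m; G = 6.674×10^-11 N·m²/kg².
m₂ = 1.204×10^5 kg
1.204×10^5 kg × (1 t / 1000 kg) = 120.4 t

120 t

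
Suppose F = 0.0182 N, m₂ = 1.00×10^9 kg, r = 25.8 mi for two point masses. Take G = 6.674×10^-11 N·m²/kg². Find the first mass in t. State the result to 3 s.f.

4.70×10^5 t

Rearranging: m₁ = F·r²/(G·m₂).
F = 0.0182 N; m₂ = 1.00×10^9 kg; r = 25.8 mi = 41521 m; G = 6.674×10^-11 N·m²/kg².
m₁ = 4.701×10^8 kg
4.701×10^8 kg × (1 t / 1000 kg) = 4.701×10^5 t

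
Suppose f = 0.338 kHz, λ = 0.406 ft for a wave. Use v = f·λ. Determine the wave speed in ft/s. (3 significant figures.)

Directly: v = fλ.
f = 0.338 kHz = 338.0 Hz; λ = 0.406 ft = 0.1237 m.
v = 41.83 m/s
41.83 m/s × (1 ft/s / 0.3048 m/s) = 137.2 ft/s

137 ft/s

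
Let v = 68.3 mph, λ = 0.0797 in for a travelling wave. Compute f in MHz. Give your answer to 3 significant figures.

0.0151 MHz

Rearranging v = f·λ for f: f = v/λ.
v = 68.3 mph = 30.53 m/s; λ = 0.0797 in = 0.002024 m.
f = 15083 Hz
15083 Hz × (1 MHz / 1.000×10^6 Hz) = 0.01508 MHz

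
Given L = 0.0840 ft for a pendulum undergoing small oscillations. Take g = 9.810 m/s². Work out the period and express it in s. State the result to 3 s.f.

Directly: T = 2π√(L/g).
L = 0.0840 ft = 0.02560 m; g = 9.810 m/s².
T = 0.3210 s

0.321 s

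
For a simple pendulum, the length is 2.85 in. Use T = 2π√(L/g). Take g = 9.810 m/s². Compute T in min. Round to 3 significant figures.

0.00900 min

Directly: T = 2π√(L/g).
L = 2.85 in = 0.07239 m; g = 9.810 m/s².
T = 0.5397 s
0.5397 s × (1 min / 60.00 s) = 0.008996 min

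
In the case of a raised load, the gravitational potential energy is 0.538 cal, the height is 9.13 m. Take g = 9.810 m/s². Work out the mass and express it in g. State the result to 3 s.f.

25.1 g

Solving PE = m·g·h for m: m = PE/(g·h).
PE = 0.538 cal = 2.251 J; h = 9.13 m; g = 9.810 m/s².
m = 0.02513 kg
0.02513 kg × (1 g / 0.001000 kg) = 25.13 g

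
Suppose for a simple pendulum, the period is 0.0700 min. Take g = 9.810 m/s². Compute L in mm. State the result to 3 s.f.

4380 mm

Rearranging: L = g·(T/2π)².
T = 0.0700 min = 4.200 s; g = 9.810 m/s².
L = 4.383 m
4.383 m × (1 mm / 0.001000 m) = 4383 mm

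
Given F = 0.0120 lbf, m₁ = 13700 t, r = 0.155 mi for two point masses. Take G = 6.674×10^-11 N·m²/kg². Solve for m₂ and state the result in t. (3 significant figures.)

3630 t

From Newton's law of gravitation: m₂ = F·r²/(G·m₁).
F = 0.0120 lbf = 0.05338 N; m₁ = 13700 t = 1.370×10^7 kg; r = 0.155 mi = 249.4 m; G = 6.674×10^-11 N·m²/kg².
m₂ = 3.633×10^6 kg
3.633×10^6 kg × (1 t / 1000 kg) = 3633 t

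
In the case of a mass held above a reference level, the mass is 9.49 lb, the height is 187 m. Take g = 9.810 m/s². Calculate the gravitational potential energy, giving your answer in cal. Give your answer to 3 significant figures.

1890 cal

Directly: PE = mgh.
m = 9.49 lb = 4.305 kg; h = 187 m; g = 9.810 m/s².
PE = 7897 J
7897 J × (1 cal / 4.184 J) = 1887 cal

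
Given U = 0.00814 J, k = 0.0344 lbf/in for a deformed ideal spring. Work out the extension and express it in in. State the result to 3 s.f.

Rearranging: x = √(2U/k).
U = 0.00814 J; k = 0.0344 lbf/in = 6.024 N/m.
x = 0.05198 m
0.05198 m × (1 in / 0.02540 m) = 2.047 in

2.05 in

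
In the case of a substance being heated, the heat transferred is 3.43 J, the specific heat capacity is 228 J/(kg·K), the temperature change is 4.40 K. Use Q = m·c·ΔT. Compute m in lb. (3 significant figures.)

0.00754 lb

Rearranging: m = Q/(c·ΔT).
Q = 3.43 J; c = 228 J/(kg·K); ΔT = 4.40 K.
m = 0.003419 kg
0.003419 kg × (1 lb / 0.4536 kg) = 0.007538 lb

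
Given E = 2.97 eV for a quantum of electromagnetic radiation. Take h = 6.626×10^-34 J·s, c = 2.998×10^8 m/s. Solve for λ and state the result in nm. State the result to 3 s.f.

Rearranging E = h·c/λ for λ: λ = hc/E.
E = 2.97 eV = 4.758×10^-19 J; h = 6.626×10^-34 J·s; c = 2.998×10^8 m/s.
λ = 4.175×10^-7 m
4.175×10^-7 m × (1 nm / 1.000×10^-9 m) = 417.5 nm

417 nm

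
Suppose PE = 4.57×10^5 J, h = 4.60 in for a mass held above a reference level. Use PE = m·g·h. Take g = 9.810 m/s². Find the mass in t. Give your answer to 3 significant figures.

Solving PE = m·g·h for m: m = PE/(g·h).
PE = 4.57×10^5 J; h = 4.60 in = 0.1168 m; g = 9.810 m/s².
m = 3.987×10^5 kg
3.987×10^5 kg × (1 t / 1000 kg) = 398.7 t

399 t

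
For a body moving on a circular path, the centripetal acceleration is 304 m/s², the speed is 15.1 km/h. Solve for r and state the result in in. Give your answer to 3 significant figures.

Rearranging a = v²/r for r: r = v²/a.
a = 304 m/s²; v = 15.1 km/h = 4.194 m/s.
r = 0.05787 m
0.05787 m × (1 in / 0.02540 m) = 2.278 in

2.28 in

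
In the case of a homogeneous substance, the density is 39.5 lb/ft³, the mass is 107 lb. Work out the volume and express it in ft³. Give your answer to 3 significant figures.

Solving ρ = m/V for V: V = m/ρ.
ρ = 39.5 lb/ft³ = 632.7 kg/m³; m = 107 lb = 48.53 kg.
V = 0.07671 m³
0.07671 m³ × (1 ft³ / 0.02832 m³) = 2.709 ft³

2.71 ft³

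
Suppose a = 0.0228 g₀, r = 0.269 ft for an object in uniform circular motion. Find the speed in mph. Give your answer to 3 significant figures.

Solving a = v²/r for v: v = √(a·r).
a = 0.0228 g₀ = 0.2236 m/s²; r = 0.269 ft = 0.08199 m.
v = 0.1354 m/s
0.1354 m/s × (1 mph / 0.4470 m/s) = 0.3029 mph

0.303 mph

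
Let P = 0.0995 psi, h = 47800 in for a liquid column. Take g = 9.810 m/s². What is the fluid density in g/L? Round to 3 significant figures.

0.0576 g/L

Solving P = ρ·g·h for ρ: ρ = P/(g·h).
P = 0.0995 psi = 686.0 Pa; h = 47800 in = 1214 m; g = 9.810 m/s².
ρ = 0.05760 kg/m³
Since 1 g/L = 1 kg/m³, 0.05760 g/L.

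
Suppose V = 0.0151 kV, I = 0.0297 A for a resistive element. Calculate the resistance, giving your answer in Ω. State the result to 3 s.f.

508 Ω

From Ohm's law: R = V/I.
V = 0.0151 kV = 15.10 V; I = 0.0297 A.
R = 508.4 Ω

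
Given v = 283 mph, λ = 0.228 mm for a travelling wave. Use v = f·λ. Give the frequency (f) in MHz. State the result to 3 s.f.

0.555 MHz

Solving v = f·λ for f: f = v/λ.
v = 283 mph = 126.5 m/s; λ = 0.228 mm = 2.280×10^-4 m.
f = 5.549×10^5 Hz
5.549×10^5 Hz × (1 MHz / 1.000×10^6 Hz) = 0.5549 MHz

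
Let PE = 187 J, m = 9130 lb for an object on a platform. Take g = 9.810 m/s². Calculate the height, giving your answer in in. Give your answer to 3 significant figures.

0.181 in

Rearranging PE = m·g·h for h: h = PE/(m·g).
PE = 187 J; m = 9130 lb = 4141 kg; g = 9.810 m/s².
h = 0.004603 m
0.004603 m × (1 in / 0.02540 m) = 0.1812 in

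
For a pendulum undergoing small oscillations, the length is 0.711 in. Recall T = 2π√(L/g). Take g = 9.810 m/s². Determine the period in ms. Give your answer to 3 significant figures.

Directly: T = 2π√(L/g).
L = 0.711 in = 0.01806 m; g = 9.810 m/s².
T = 0.2696 s
0.2696 s × (1 ms / 0.001000 s) = 269.6 ms

270 ms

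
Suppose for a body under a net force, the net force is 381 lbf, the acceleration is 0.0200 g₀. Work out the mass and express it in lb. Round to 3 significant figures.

Rearranging F = m·a for m: m = F/a.
F = 381 lbf = 1695 N; a = 0.0200 g₀ = 0.1961 m/s².
m = 8641 kg
8641 kg × (1 lb / 0.4536 kg) = 19050 lb

19000 lb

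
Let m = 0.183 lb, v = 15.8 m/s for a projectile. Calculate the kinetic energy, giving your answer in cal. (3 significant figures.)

2.48 cal

KE is given directly by: KE = ½mv².
m = 0.183 lb = 0.08301 kg; v = 15.8 m/s.
KE = 10.36 J
10.36 J × (1 cal / 4.184 J) = 2.476 cal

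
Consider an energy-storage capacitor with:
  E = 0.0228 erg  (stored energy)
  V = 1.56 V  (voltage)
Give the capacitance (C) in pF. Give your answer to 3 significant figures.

Rearranging: C = 2E/V².
E = 0.0228 erg = 2.280×10^-9 J; V = 1.56 V.
C = 1.874×10^-9 F
1.874×10^-9 F × (1 pF / 1.000×10^-12 F) = 1874 pF

1870 pF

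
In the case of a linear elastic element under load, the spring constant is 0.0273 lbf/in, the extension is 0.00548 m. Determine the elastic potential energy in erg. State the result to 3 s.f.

718 erg

Directly: U = ½kx².
k = 0.0273 lbf/in = 4.781 N/m; x = 0.00548 m.
U = 7.179×10^-5 J  (the unit combination reduces to kg·m²/s² = J)
7.179×10^-5 J × (1 erg / 1.000×10^-7 J) = 717.9 erg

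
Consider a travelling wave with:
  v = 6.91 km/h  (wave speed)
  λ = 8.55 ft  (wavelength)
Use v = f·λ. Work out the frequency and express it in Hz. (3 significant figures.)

0.737 Hz

Rearranging v = f·λ for f: f = v/λ.
v = 6.91 km/h = 1.919 m/s; λ = 8.55 ft = 2.606 m.
f = 0.7365 Hz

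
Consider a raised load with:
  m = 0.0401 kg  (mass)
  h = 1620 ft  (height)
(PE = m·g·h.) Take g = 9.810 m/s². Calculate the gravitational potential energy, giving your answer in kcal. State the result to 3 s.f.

Directly: PE = mgh.
m = 0.0401 kg; h = 1620 ft = 493.8 m; g = 9.810 m/s².
PE = 194.2 J  (the unit combination reduces to kg·m²/s² = J)
194.2 J × (1 kcal / 4184 J) = 0.04642 kcal

0.0464 kcal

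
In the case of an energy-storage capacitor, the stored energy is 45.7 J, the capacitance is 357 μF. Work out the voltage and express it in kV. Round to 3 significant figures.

Rearranging: V = √(2E/C).
E = 45.7 J; C = 357 μF = 3.570×10^-4 F.
V = 506.0 V  (the unit combination reduces to kg·m²/(A·s³) = V)
506.0 V × (1 kV / 1000 V) = 0.5060 kV

0.506 kV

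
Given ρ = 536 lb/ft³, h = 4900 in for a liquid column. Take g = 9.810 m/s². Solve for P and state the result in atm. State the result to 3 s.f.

P is given directly by: P = ρgh.
ρ = 536 lb/ft³ = 8586 kg/m³; h = 4900 in = 124.5 m; g = 9.810 m/s².
P = 1.048×10^7 Pa
1.048×10^7 Pa × (1 atm / 1.013×10^5 Pa) = 103.5 atm

103 atm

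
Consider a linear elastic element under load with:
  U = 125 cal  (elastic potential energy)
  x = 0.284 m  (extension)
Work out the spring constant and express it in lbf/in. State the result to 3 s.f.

74.1 lbf/in

Rearranging: k = 2U/x².
U = 125 cal = 523.0 J; x = 0.284 m.
k = 12969 N/m
12969 N/m × (1 lbf/in / 175.1 N/m) = 74.05 lbf/in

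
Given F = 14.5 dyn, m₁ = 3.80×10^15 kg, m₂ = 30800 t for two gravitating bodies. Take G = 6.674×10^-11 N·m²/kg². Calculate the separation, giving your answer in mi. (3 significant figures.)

1.44×10^5 mi

Rearranging: r = √(G·m₁m₂/F).
F = 14.5 dyn = 1.450×10^-4 N; m₁ = 3.80×10^15 kg; m₂ = 30800 t = 3.080×10^7 kg; G = 6.674×10^-11 N·m²/kg².
r = 2.321×10^8 m
2.321×10^8 m × (1 mi / 1609 m) = 1.442×10^5 mi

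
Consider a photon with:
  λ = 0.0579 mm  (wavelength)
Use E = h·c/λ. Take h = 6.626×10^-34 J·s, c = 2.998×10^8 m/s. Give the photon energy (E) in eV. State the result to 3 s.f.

E is given directly by: E = hc/λ.
λ = 0.0579 mm = 5.790×10^-5 m; h = 6.626×10^-34 J·s; c = 2.998×10^8 m/s.
E = 3.431×10^-21 J  (the unit combination reduces to kg·m²/s² = J)
3.431×10^-21 J × (1 eV / 1.602×10^-19 J) = 0.02141 eV

0.0214 eV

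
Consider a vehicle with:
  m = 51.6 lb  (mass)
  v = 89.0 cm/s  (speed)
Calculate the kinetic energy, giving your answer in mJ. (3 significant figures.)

9270 mJ

KE is given directly by: KE = ½mv².
m = 51.6 lb = 23.41 kg; v = 89.0 cm/s = 0.8900 m/s.
KE = 9.270 J  (the unit combination reduces to kg·m²/s² = J)
9.270 J × (1 mJ / 0.001000 J) = 9270 mJ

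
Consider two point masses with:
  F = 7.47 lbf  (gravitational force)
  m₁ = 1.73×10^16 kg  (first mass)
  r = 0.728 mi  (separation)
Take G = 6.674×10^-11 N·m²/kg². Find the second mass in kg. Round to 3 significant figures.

Solving F = G·m₁·m₂/r² for m₂: m₂ = F·r²/(G·m₁).
F = 7.47 lbf = 33.23 N; m₁ = 1.73×10^16 kg; r = 0.728 mi = 1172 m; G = 6.674×10^-11 N·m²/kg².
m₂ = 39.50 kg

39.5 kg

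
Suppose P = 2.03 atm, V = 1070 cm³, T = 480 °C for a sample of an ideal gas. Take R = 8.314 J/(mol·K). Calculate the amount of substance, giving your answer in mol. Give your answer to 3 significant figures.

Rearranging: n = PV/(RT).
P = 2.03 atm = 2.057×10^5 Pa; V = 1070 cm³ = 0.001070 m³; T = 480 °C = 753.1 K; R = 8.314 J/(mol·K).
n = 0.03515 mol

0.0351 mol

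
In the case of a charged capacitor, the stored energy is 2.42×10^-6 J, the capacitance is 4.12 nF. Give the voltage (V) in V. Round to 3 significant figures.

Rearranging: V = √(2E/C).
E = 2.42×10^-6 J; C = 4.12 nF = 4.120×10^-9 F.
V = 34.27 V

34.3 V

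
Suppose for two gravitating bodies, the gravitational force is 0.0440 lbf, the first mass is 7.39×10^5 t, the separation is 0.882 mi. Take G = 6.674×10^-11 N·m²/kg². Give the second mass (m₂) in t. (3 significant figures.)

8000 t

Rearranging: m₂ = F·r²/(G·m₁).
F = 0.0440 lbf = 0.1957 N; m₁ = 7.39×10^5 t = 7.390×10^8 kg; r = 0.882 mi = 1419 m; G = 6.674×10^-11 N·m²/kg².
m₂ = 7.995×10^6 kg
7.995×10^6 kg × (1 t / 1000 kg) = 7995 t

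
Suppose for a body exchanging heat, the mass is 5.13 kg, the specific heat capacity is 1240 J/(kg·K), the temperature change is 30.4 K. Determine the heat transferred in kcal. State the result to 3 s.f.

46.2 kcal

Q is given directly by: Q = mcΔT.
m = 5.13 kg; c = 1240 J/(kg·K); ΔT = 30.4 K.
Q = 1.934×10^5 J  (the unit combination reduces to kg·m²/s² = J)
1.934×10^5 J × (1 kcal / 4184 J) = 46.22 kcal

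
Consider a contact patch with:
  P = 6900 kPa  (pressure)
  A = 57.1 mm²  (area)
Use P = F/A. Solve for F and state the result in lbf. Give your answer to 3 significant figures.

88.6 lbf

Rearranging P = F/A for F: F = P·A.
P = 6900 kPa = 6.900×10^6 Pa; A = 57.1 mm² = 5.710×10^-5 m².
F = 394.0 N
394.0 N × (1 lbf / 4.448 N) = 88.57 lbf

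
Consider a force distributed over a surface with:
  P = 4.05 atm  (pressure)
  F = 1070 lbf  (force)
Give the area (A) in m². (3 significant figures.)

0.0116 m²

Solving P = F/A for A: A = F/P.
P = 4.05 atm = 4.104×10^5 Pa; F = 1070 lbf = 4760 N.
A = 0.01160 m²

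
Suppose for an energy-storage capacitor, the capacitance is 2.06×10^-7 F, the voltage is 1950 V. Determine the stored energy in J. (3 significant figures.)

0.392 J

Directly: E = ½CV².
C = 2.06×10^-7 F; V = 1950 V.
E = 0.3917 J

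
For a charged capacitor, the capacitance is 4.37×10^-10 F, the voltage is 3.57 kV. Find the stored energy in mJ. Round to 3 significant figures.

2.78 mJ

E is given directly by: E = ½CV².
C = 4.37×10^-10 F; V = 3.57 kV = 3570 V.
E = 0.002785 J  (the unit combination reduces to kg·m²/s² = J)
0.002785 J × (1 mJ / 0.001000 J) = 2.785 mJ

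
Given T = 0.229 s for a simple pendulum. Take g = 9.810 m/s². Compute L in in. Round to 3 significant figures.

Rearranging T = 2π√(L/g) for L: L = g·(T/2π)².
T = 0.229 s; g = 9.810 m/s².
L = 0.01303 m
0.01303 m × (1 in / 0.02540 m) = 0.5130 in

0.513 in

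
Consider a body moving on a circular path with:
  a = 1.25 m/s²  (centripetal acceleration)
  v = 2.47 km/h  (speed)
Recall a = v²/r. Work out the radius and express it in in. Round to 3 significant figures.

Rearranging a = v²/r for r: r = v²/a.
a = 1.25 m/s²; v = 2.47 km/h = 0.6861 m/s.
r = 0.3766 m
0.3766 m × (1 in / 0.02540 m) = 14.83 in

14.8 in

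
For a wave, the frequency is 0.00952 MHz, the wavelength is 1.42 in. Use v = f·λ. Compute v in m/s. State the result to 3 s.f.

v is given directly by: v = fλ.
f = 0.00952 MHz = 9520 Hz; λ = 1.42 in = 0.03607 m.
v = 343.4 m/s

343 m/s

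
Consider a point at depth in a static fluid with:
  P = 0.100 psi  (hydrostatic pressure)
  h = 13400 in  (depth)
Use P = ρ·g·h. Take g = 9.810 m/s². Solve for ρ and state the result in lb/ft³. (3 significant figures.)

Solving P = ρ·g·h for ρ: ρ = P/(g·h).
P = 0.100 psi = 689.5 Pa; h = 13400 in = 340.4 m; g = 9.810 m/s².
ρ = 0.2065 kg/m³
0.2065 kg/m³ × (1 lb/ft³ / 16.02 kg/m³) = 0.01289 lb/ft³

0.0129 lb/ft³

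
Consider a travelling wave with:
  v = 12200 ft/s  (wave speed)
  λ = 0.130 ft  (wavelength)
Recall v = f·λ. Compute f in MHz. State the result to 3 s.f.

Rearranging v = f·λ for f: f = v/λ.
v = 12200 ft/s = 3719 m/s; λ = 0.130 ft = 0.03962 m.
f = 93846 Hz
93846 Hz × (1 MHz / 1.000×10^6 Hz) = 0.09385 MHz

0.0938 MHz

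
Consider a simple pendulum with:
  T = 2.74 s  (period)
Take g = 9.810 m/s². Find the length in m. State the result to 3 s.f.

Solving T = 2π√(L/g) for L: L = g·(T/2π)².
T = 2.74 s; g = 9.810 m/s².
L = 1.866 m

1.87 m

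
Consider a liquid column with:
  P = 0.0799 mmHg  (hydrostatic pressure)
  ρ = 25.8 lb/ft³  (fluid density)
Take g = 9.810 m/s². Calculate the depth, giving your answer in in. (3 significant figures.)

Rearranging P = ρ·g·h for h: h = P/(ρ·g).
P = 0.0799 mmHg = 10.65 Pa; ρ = 25.8 lb/ft³ = 413.3 kg/m³; g = 9.810 m/s².
h = 0.002627 m
0.002627 m × (1 in / 0.02540 m) = 0.1034 in

0.103 in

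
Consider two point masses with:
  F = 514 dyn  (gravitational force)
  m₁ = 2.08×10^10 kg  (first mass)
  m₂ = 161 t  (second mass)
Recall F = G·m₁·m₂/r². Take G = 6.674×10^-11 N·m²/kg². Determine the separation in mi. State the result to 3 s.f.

4.10 mi

From Newton's law of gravitation: r = √(G·m₁m₂/F).
F = 514 dyn = 0.005140 N; m₁ = 2.08×10^10 kg; m₂ = 161 t = 1.610×10^5 kg; G = 6.674×10^-11 N·m²/kg².
r = 6594 m
6594 m × (1 mi / 1609 m) = 4.097 mi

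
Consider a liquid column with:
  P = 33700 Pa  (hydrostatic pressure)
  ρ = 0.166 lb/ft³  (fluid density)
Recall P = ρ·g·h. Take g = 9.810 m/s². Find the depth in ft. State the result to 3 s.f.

Solving P = ρ·g·h for h: h = P/(ρ·g).
P = 33700 Pa; ρ = 0.166 lb/ft³ = 2.659 kg/m³; g = 9.810 m/s².
h = 1292 m
1292 m × (1 ft / 0.3048 m) = 4239 ft

4240 ft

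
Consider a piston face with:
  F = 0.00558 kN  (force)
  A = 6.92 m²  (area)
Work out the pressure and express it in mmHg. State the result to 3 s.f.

Directly: P = F/A.
F = 0.00558 kN = 5.580 N; A = 6.92 m².
P = 0.8064 Pa  (the unit combination reduces to kg/(m·s²) = Pa)
0.8064 Pa × (1 mmHg / 133.3 Pa) = 0.006048 mmHg

0.00605 mmHg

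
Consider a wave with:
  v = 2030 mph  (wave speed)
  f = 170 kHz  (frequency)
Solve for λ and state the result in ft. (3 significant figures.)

Solving v = f·λ for λ: λ = v/f.
v = 2030 mph = 907.5 m/s; f = 170 kHz = 1.700×10^5 Hz.
λ = 0.005338 m
0.005338 m × (1 ft / 0.3048 m) = 0.01751 ft

0.0175 ft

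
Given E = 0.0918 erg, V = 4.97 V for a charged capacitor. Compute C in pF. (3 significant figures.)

Rearranging E = ½C·V² for C: C = 2E/V².
E = 0.0918 erg = 9.180×10^-9 J; V = 4.97 V.
C = 7.433×10^-10 F
7.433×10^-10 F × (1 pF / 1.000×10^-12 F) = 743.3 pF

743 pF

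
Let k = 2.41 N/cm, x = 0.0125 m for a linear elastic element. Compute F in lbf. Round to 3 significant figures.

From Hooke's law: F = kx.
k = 2.41 N/cm = 241.0 N/m; x = 0.0125 m.
F = 3.013 N
3.013 N × (1 lbf / 4.448 N) = 0.6772 lbf

0.677 lbf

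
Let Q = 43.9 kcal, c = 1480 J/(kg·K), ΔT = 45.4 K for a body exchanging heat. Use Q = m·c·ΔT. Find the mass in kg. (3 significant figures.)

2.73 kg

Rearranging Q = m·c·ΔT for m: m = Q/(c·ΔT).
Q = 43.9 kcal = 1.837×10^5 J; c = 1480 J/(kg·K); ΔT = 45.4 K.
m = 2.734 kg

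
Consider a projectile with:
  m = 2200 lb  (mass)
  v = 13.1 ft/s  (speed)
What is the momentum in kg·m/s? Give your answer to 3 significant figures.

p is given directly by: p = mv.
m = 2200 lb = 997.9 kg; v = 13.1 ft/s = 3.993 m/s.
p = 3985 kg·m/s  (the unit combination reduces to kg·m/s = kg·m/s)

3980 kg·m/s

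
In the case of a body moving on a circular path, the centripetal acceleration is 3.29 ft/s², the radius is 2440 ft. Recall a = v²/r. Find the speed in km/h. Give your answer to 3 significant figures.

Rearranging a = v²/r for v: v = √(a·r).
a = 3.29 ft/s² = 1.003 m/s²; r = 2440 ft = 743.7 m.
v = 27.31 m/s
27.31 m/s × (1 km/h / 0.2778 m/s) = 98.31 km/h

98.3 km/h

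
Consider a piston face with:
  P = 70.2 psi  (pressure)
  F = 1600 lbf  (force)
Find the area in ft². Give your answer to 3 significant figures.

Solving P = F/A for A: A = F/P.
P = 70.2 psi = 4.840×10^5 Pa; F = 1600 lbf = 7117 N.
A = 0.01470 m²
0.01470 m² × (1 ft² / 0.09290 m²) = 0.1583 ft²

0.158 ft²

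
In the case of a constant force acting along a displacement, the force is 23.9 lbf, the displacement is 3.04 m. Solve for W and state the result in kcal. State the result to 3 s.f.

Directly: W = F·d.
F = 23.9 lbf = 106.3 N; d = 3.04 m.
W = 323.2 J
323.2 J × (1 kcal / 4184 J) = 0.07724 kcal

0.0772 kcal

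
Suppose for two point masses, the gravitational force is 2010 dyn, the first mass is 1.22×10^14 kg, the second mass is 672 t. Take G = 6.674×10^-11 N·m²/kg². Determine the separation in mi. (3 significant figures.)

324 mi

From Newton's law of gravitation: r = √(G·m₁m₂/F).
F = 2010 dyn = 0.02010 N; m₁ = 1.22×10^14 kg; m₂ = 672 t = 6.720×10^5 kg; G = 6.674×10^-11 N·m²/kg².
r = 5.217×10^5 m
5.217×10^5 m × (1 mi / 1609 m) = 324.2 mi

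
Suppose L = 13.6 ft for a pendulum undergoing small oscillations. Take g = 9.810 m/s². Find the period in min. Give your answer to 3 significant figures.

Directly: T = 2π√(L/g).
L = 13.6 ft = 4.145 m; g = 9.810 m/s².
T = 4.084 s
4.084 s × (1 min / 60.00 s) = 0.06807 min

0.0681 min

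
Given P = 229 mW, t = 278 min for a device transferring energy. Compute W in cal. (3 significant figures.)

913 cal

Rearranging P = W/t for W: W = P·t.
P = 229 mW = 0.2290 W; t = 278 min = 16680 s.
W = 3820 J
3820 J × (1 cal / 4.184 J) = 912.9 cal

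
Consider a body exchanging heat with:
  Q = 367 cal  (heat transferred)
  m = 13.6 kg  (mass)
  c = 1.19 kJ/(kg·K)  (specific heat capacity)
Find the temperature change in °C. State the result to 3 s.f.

0.0949 °C

Rearranging: ΔT = Q/(m·c).
Q = 367 cal = 1536 J; m = 13.6 kg; c = 1.19 kJ/(kg·K) = 1190 J/(kg·K).
ΔT = 0.09488 K
Since 1 °C = 1 K, 0.09488 °C.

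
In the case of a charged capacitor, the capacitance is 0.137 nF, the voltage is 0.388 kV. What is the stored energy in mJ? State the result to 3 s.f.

Directly: E = ½CV².
C = 0.137 nF = 1.370×10^-10 F; V = 0.388 kV = 388.0 V.
E = 1.031×10^-5 J
1.031×10^-5 J × (1 mJ / 0.001000 J) = 0.01031 mJ

0.0103 mJ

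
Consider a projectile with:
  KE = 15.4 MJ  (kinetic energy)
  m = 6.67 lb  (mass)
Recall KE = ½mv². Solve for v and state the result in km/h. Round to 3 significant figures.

11500 km/h

Rearranging: v = √(2·KE/m).
KE = 15.4 MJ = 1.540×10^7 J; m = 6.67 lb = 3.025 kg.
v = 3191 m/s
3191 m/s × (1 km/h / 0.2778 m/s) = 11486 km/h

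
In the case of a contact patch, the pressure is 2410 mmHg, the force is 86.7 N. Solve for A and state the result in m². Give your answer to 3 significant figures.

Solving P = F/A for A: A = F/P.
P = 2410 mmHg = 3.213×10^5 Pa; F = 86.7 N.
A = 2.698×10^-4 m²

2.70×10^-4 m²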